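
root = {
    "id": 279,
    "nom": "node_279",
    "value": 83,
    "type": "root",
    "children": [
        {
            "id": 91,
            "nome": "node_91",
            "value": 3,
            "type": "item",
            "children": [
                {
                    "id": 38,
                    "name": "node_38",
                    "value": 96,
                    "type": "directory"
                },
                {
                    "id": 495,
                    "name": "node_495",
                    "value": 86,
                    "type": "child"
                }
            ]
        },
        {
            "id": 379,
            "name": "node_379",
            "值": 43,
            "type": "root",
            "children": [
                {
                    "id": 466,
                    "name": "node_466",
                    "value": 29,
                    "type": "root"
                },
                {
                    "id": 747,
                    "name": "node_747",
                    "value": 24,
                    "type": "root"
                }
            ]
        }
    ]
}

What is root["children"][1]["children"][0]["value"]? 29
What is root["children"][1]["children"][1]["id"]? 747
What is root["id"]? 279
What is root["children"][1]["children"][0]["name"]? "node_466"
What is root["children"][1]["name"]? "node_379"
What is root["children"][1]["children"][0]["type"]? "root"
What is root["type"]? "root"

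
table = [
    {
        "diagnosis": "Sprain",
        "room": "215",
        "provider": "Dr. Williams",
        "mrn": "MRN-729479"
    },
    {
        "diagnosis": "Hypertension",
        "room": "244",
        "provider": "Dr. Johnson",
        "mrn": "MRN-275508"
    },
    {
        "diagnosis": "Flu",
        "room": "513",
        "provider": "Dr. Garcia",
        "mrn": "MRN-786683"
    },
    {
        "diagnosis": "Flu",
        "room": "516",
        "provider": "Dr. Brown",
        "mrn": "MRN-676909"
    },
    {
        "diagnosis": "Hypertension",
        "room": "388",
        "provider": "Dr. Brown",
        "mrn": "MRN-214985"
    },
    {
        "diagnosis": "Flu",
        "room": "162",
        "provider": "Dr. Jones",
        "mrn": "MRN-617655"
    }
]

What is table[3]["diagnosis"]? "Flu"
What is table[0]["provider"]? "Dr. Williams"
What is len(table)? 6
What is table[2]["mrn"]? "MRN-786683"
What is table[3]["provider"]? "Dr. Brown"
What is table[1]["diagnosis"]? "Hypertension"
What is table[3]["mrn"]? "MRN-676909"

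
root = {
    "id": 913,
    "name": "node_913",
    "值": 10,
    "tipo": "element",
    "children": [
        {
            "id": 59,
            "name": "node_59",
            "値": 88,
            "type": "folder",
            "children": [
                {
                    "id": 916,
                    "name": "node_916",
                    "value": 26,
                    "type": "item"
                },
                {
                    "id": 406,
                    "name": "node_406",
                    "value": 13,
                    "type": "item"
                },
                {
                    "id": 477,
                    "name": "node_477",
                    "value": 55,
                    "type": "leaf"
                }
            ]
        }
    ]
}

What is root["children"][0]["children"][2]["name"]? "node_477"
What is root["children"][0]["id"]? 59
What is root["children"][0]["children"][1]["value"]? 13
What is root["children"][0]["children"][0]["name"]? "node_916"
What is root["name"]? "node_913"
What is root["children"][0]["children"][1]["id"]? 406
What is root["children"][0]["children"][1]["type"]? "item"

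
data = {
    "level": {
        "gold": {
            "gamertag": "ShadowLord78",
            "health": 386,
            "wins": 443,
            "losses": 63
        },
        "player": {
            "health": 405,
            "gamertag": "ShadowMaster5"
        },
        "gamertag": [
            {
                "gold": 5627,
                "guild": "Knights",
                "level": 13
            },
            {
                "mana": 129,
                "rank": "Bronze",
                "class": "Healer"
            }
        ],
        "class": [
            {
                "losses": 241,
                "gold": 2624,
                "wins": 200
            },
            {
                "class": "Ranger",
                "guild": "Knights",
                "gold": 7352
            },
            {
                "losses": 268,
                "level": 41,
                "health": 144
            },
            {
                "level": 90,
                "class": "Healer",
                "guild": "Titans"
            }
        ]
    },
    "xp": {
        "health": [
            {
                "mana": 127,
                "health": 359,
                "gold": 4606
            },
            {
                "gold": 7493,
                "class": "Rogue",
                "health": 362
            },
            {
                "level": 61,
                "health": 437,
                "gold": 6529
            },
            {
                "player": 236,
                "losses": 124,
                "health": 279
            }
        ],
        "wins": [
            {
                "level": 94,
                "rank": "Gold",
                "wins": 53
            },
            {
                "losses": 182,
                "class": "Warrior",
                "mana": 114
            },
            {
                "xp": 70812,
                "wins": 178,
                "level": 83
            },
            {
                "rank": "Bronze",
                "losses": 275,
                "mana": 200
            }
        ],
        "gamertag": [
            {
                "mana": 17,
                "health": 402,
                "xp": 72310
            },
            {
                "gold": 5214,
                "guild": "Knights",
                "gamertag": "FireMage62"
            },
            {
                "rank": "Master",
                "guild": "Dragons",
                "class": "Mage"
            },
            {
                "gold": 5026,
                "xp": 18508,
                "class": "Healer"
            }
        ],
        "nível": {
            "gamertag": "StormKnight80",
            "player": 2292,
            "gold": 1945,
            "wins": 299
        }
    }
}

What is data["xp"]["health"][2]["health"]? 437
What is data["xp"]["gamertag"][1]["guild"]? "Knights"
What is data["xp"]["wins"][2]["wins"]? 178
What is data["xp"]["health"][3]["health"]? 279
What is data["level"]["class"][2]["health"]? 144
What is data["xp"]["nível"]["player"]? 2292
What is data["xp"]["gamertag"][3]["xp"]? 18508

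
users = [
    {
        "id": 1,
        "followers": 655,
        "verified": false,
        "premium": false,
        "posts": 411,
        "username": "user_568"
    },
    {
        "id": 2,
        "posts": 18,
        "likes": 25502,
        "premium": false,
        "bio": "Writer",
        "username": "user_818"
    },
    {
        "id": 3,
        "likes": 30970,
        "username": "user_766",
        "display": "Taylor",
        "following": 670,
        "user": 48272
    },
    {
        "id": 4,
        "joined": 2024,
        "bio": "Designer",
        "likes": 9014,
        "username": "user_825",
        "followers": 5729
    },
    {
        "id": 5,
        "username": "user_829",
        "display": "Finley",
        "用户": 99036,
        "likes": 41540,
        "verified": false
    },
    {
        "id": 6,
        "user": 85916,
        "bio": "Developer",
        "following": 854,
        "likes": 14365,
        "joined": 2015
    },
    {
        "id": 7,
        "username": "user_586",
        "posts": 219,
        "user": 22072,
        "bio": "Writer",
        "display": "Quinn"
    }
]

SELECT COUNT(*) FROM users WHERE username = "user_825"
1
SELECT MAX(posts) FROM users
411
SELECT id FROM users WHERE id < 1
[]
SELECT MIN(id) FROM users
1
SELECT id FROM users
[1, 2, 3, 4, 5, 6, 7]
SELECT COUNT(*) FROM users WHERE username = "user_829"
1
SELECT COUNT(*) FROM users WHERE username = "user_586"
1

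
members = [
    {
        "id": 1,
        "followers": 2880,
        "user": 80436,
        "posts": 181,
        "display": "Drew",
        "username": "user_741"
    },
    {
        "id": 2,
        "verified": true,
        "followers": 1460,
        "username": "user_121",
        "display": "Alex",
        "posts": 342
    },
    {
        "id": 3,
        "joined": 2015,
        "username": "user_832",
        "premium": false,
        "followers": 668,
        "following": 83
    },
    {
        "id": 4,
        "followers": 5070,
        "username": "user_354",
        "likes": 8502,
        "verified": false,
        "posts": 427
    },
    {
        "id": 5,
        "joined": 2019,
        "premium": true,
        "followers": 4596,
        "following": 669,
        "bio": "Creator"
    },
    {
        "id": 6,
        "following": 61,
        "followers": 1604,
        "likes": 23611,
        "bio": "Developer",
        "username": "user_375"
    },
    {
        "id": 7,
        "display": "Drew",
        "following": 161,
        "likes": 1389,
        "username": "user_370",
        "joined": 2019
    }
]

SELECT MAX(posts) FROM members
427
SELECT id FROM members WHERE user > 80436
[]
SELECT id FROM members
[1, 2, 3, 4, 5, 6, 7]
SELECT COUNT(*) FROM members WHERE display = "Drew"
2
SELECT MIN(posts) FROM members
181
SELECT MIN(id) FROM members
1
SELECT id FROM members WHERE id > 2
[3, 4, 5, 6, 7]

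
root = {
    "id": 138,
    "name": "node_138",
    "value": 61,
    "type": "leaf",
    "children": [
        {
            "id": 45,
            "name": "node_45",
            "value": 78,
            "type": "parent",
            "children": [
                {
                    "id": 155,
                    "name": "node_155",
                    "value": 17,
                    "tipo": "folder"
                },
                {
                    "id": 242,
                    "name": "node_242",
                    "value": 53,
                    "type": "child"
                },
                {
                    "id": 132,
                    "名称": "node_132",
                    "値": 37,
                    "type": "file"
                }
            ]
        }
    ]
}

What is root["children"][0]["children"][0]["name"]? "node_155"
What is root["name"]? "node_138"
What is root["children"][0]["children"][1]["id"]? 242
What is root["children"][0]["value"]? 78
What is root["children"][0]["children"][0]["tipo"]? "folder"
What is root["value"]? 61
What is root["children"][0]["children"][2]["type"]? "file"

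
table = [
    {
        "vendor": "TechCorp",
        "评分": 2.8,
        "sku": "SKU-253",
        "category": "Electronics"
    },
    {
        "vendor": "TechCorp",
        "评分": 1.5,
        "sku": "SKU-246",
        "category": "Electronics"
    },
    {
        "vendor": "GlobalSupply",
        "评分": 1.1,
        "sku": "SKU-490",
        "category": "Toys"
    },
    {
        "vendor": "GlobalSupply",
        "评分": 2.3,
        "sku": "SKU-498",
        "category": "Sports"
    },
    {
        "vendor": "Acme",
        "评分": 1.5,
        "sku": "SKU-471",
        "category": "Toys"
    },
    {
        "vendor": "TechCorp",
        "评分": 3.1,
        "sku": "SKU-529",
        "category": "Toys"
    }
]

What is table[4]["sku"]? "SKU-471"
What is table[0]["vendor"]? "TechCorp"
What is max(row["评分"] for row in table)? 3.1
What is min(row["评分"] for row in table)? 1.1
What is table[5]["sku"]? "SKU-529"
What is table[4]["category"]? "Toys"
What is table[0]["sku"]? "SKU-253"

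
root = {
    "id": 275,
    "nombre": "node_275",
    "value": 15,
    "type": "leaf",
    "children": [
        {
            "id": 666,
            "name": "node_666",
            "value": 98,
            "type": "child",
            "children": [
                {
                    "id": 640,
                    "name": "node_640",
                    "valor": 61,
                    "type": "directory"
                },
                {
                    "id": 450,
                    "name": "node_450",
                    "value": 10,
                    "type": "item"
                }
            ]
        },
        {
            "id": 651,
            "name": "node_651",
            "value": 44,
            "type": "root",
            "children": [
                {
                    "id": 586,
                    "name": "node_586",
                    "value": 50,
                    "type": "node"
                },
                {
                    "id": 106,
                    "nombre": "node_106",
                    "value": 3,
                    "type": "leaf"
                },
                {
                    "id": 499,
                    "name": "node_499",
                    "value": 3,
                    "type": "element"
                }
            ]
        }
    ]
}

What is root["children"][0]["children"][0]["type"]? "directory"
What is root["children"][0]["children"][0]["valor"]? 61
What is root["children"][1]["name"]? "node_651"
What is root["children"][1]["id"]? 651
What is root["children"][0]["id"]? 666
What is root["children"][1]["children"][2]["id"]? 499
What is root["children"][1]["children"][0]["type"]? "node"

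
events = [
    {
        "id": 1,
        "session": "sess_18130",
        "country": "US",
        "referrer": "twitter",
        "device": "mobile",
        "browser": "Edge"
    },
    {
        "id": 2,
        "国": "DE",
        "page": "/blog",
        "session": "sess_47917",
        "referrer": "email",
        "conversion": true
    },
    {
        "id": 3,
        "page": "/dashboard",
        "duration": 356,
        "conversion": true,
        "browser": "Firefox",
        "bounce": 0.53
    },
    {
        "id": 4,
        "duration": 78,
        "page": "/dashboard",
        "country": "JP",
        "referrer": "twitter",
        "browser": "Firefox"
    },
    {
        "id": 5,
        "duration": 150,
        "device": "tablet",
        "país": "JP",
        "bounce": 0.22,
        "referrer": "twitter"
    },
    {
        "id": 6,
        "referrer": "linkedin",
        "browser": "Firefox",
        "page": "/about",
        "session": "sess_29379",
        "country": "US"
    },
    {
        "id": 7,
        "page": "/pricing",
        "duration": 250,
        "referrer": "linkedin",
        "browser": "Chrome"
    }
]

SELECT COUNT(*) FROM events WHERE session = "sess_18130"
1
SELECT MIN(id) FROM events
1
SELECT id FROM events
[1, 2, 3, 4, 5, 6, 7]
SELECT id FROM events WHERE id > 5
[6, 7]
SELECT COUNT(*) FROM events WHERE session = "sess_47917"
1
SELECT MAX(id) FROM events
7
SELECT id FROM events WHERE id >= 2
[2, 3, 4, 5, 6, 7]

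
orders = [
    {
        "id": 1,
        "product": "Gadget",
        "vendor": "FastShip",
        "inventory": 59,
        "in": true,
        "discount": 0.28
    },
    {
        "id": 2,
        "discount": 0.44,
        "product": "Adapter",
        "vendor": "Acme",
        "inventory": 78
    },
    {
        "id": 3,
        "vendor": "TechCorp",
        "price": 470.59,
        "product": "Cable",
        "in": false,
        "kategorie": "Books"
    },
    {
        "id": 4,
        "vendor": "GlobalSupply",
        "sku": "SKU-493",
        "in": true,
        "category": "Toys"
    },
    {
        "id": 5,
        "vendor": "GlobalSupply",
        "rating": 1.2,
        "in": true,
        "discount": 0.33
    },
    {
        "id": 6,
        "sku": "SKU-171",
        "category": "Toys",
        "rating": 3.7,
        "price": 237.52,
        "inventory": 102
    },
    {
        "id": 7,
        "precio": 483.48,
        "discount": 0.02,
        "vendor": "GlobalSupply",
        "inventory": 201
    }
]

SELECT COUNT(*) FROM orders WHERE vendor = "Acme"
1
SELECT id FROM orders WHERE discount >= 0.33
[2, 5]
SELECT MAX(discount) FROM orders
0.44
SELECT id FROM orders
[1, 2, 3, 4, 5, 6, 7]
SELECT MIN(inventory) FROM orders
59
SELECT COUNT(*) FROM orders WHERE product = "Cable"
1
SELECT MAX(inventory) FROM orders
201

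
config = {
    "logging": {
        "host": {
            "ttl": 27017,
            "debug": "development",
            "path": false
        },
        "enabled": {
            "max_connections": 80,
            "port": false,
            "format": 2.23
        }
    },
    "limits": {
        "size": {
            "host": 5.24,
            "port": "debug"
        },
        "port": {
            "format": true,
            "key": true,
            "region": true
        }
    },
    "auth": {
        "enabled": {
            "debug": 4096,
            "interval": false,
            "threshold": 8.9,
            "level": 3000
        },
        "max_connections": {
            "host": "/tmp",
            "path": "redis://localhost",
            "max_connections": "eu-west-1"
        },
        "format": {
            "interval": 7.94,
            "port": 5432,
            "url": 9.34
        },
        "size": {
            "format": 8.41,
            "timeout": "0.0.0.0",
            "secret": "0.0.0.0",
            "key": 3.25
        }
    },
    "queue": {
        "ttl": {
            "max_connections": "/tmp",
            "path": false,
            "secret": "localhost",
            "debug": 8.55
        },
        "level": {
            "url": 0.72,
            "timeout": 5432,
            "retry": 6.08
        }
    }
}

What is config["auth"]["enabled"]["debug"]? 4096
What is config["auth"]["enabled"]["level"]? 3000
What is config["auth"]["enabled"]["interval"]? False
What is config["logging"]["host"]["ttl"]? 27017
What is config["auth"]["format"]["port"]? 5432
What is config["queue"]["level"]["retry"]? 6.08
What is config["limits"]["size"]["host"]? 5.24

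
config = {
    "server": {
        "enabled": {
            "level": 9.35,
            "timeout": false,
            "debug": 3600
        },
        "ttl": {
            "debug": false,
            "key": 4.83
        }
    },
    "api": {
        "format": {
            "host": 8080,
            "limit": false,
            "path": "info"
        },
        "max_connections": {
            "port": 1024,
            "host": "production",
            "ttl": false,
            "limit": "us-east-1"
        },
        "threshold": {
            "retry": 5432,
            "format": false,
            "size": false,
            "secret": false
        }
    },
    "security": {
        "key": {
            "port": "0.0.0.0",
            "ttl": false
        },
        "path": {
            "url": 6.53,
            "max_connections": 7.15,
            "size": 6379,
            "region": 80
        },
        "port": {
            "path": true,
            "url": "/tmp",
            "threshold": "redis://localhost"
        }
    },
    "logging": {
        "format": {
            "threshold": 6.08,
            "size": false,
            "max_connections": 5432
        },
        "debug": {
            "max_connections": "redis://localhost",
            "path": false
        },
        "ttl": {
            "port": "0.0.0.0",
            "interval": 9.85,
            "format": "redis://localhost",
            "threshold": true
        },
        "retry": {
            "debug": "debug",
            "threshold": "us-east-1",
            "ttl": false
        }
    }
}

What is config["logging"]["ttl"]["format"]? "redis://localhost"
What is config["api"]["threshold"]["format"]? False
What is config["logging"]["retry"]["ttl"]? False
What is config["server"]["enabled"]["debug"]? 3600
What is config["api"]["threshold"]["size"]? False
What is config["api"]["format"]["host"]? 8080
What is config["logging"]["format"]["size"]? False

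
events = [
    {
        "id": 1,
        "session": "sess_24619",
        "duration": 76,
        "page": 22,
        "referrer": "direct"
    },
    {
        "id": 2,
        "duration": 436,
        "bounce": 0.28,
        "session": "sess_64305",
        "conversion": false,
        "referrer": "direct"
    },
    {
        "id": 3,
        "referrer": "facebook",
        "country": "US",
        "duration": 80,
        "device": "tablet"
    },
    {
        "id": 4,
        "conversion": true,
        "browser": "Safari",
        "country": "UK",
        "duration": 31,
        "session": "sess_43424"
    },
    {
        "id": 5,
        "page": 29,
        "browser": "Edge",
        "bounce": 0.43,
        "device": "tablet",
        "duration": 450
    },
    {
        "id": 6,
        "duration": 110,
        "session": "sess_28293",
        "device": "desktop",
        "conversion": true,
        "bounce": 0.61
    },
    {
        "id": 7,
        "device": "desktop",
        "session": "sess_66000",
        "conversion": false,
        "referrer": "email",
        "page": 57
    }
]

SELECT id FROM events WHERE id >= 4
[4, 5, 6, 7]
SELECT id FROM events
[1, 2, 3, 4, 5, 6, 7]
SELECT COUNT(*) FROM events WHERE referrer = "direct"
2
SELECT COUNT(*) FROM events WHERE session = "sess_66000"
1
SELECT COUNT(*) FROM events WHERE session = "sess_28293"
1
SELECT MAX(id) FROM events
7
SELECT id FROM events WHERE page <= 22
[1]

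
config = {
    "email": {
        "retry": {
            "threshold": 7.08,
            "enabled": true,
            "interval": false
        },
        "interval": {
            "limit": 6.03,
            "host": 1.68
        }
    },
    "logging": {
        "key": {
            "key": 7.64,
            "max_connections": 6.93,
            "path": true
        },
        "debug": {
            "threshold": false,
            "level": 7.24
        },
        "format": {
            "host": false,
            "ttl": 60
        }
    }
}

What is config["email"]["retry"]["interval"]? False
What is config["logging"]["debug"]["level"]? 7.24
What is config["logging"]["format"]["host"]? False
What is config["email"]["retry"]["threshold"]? 7.08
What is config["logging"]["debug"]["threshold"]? False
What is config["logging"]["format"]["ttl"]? 60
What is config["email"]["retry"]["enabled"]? True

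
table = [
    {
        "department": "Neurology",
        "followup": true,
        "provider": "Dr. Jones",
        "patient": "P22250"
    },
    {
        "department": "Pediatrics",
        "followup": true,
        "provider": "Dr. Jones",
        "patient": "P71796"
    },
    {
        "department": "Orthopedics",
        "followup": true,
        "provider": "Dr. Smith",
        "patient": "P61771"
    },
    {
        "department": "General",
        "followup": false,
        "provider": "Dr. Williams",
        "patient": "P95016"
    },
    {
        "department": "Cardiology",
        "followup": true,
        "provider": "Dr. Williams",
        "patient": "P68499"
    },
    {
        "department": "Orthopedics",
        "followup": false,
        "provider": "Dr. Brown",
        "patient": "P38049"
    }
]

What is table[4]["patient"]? "P68499"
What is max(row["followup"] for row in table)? True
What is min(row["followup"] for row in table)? False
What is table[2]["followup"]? True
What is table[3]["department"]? "General"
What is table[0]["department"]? "Neurology"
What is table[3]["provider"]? "Dr. Williams"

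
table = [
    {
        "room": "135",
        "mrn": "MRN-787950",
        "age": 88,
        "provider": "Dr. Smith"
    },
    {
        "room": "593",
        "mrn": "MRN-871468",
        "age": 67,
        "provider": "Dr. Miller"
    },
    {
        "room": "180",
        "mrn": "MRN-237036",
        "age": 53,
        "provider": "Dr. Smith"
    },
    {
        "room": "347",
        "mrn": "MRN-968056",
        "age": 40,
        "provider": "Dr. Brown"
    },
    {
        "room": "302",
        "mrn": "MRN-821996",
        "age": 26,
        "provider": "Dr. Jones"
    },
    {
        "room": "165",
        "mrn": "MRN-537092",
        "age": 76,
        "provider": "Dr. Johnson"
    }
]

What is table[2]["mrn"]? "MRN-237036"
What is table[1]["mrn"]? "MRN-871468"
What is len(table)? 6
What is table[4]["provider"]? "Dr. Jones"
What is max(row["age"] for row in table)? 88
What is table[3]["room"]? "347"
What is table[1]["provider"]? "Dr. Miller"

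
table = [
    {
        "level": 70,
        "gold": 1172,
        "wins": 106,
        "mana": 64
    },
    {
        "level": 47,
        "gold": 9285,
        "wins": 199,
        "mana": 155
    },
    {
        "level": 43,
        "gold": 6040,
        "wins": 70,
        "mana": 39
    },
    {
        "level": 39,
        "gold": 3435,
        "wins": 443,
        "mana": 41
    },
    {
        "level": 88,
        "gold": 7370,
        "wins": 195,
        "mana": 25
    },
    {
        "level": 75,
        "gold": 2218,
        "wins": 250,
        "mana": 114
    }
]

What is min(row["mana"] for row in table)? 25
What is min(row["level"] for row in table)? 39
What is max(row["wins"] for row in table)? 443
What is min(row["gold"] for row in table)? 1172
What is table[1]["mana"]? 155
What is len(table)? 6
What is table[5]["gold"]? 2218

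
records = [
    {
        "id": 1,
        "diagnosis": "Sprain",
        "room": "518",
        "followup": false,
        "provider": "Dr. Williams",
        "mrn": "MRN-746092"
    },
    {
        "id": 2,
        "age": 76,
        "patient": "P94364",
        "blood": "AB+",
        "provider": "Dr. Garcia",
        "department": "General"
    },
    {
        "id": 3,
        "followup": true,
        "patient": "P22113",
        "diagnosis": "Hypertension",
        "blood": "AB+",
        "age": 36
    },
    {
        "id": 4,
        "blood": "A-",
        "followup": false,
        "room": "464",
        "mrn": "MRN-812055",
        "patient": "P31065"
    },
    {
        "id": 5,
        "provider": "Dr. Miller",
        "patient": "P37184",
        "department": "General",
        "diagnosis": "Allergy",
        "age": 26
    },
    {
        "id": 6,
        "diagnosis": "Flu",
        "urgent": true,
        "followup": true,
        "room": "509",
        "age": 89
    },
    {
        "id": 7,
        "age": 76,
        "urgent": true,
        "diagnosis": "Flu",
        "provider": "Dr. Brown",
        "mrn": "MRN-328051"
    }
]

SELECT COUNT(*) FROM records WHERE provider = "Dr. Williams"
1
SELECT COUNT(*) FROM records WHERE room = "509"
1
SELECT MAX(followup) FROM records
True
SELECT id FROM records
[1, 2, 3, 4, 5, 6, 7]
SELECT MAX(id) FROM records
7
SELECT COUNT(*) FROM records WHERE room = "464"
1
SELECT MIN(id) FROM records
1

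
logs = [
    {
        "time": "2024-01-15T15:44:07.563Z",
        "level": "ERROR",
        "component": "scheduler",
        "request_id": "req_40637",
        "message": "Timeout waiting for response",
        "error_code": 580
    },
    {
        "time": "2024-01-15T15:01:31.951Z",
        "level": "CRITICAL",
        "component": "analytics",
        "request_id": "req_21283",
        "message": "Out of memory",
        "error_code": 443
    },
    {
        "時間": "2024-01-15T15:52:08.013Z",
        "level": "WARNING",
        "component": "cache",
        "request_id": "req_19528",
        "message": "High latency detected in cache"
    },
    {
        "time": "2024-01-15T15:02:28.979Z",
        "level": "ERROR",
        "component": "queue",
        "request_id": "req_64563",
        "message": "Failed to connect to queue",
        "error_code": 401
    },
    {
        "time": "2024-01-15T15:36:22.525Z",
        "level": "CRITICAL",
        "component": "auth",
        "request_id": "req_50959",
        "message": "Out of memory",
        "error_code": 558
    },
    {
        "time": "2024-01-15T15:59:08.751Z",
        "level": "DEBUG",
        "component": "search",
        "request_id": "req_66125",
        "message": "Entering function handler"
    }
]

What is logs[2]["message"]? "High latency detected in cache"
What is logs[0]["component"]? "scheduler"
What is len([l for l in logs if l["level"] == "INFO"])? 0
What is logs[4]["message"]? "Out of memory"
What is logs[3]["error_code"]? 401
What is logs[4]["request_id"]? "req_50959"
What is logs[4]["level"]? "CRITICAL"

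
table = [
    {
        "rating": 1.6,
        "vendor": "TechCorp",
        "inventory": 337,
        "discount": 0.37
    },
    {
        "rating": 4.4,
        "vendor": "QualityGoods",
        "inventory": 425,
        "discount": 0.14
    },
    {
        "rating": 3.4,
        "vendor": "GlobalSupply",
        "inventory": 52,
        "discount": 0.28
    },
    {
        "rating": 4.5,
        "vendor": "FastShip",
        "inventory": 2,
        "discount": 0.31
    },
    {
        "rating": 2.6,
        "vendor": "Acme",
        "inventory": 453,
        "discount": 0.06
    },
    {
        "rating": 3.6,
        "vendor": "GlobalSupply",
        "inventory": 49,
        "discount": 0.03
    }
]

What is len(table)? 6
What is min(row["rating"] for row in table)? 1.6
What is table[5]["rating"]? 3.6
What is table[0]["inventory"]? 337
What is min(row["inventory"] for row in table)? 2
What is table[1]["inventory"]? 425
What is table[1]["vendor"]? "QualityGoods"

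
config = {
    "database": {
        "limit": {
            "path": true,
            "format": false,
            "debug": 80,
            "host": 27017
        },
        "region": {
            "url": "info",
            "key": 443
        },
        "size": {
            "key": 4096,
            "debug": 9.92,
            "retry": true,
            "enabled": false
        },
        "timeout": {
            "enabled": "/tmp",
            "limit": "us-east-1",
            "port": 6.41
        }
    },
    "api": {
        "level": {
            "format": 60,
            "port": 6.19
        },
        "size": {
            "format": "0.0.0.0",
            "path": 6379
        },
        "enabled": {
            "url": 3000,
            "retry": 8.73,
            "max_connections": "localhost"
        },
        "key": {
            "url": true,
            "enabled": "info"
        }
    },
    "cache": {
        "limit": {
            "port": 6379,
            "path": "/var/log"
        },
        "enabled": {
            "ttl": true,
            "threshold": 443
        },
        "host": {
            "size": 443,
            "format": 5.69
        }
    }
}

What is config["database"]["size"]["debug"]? 9.92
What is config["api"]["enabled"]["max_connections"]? "localhost"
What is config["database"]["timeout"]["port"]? 6.41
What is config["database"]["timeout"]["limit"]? "us-east-1"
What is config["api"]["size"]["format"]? "0.0.0.0"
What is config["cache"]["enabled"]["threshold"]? 443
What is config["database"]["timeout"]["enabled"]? "/tmp"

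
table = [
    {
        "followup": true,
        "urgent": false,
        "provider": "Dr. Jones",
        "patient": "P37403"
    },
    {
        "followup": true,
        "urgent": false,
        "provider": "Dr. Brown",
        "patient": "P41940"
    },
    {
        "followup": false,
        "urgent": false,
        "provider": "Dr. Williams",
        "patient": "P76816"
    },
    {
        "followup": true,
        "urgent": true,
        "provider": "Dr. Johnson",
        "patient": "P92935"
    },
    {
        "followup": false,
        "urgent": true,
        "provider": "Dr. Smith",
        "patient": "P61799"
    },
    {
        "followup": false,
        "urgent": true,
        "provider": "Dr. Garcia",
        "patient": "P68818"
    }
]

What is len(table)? 6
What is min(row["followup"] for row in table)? False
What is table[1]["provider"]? "Dr. Brown"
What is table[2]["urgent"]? False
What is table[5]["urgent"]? True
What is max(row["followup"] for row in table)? True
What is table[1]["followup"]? True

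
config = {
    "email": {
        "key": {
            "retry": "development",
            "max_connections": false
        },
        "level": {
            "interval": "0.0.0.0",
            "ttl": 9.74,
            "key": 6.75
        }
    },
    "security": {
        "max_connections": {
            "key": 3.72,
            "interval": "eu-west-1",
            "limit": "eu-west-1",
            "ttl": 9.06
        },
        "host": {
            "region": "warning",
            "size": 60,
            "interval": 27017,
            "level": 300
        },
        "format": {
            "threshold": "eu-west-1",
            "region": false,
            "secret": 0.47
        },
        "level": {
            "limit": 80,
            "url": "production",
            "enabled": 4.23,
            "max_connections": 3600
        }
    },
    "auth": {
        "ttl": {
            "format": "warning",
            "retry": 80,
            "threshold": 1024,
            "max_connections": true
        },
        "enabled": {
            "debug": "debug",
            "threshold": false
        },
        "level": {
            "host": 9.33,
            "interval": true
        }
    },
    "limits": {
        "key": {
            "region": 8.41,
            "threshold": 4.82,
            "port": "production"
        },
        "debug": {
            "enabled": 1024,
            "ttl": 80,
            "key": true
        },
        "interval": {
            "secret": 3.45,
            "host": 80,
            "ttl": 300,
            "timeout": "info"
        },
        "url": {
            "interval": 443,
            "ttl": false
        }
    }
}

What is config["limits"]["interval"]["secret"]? 3.45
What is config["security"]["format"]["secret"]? 0.47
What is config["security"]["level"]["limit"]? 80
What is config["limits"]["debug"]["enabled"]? 1024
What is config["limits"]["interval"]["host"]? 80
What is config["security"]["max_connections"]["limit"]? "eu-west-1"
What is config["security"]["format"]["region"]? False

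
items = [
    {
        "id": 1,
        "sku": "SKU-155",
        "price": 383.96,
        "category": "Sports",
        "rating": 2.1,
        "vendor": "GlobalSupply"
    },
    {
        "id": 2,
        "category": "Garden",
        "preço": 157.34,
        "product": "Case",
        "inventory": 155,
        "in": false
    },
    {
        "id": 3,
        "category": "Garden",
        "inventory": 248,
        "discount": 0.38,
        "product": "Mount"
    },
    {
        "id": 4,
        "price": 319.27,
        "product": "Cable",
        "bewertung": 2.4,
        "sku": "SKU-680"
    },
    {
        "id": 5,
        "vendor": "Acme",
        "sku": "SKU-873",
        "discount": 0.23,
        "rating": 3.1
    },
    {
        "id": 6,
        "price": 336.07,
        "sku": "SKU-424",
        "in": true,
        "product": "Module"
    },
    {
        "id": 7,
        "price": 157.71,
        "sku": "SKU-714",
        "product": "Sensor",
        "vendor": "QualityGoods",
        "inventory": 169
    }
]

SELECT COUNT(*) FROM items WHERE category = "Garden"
2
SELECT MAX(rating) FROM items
3.1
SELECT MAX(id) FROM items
7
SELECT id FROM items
[1, 2, 3, 4, 5, 6, 7]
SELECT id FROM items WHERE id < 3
[1, 2]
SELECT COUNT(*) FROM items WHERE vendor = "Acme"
1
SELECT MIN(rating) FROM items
2.1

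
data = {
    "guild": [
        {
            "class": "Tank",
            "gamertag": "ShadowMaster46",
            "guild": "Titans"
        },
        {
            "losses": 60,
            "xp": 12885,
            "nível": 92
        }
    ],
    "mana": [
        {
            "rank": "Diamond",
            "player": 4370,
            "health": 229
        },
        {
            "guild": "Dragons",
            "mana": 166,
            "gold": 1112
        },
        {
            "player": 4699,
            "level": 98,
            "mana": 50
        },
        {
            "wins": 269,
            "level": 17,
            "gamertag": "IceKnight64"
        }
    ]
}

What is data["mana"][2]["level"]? 98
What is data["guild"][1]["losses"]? 60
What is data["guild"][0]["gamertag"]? "ShadowMaster46"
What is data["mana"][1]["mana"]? 166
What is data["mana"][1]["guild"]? "Dragons"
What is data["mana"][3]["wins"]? 269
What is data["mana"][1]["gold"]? 1112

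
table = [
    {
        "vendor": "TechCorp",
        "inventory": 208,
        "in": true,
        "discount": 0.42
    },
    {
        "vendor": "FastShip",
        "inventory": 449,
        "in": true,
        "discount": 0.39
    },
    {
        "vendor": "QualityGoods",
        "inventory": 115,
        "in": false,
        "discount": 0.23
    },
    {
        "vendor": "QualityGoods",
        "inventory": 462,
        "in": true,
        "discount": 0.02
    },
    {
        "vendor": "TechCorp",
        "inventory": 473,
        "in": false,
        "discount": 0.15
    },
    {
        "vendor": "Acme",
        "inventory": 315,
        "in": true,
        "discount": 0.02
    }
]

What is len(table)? 6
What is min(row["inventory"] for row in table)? 115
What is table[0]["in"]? True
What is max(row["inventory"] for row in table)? 473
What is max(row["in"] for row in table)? True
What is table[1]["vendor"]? "FastShip"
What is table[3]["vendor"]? "QualityGoods"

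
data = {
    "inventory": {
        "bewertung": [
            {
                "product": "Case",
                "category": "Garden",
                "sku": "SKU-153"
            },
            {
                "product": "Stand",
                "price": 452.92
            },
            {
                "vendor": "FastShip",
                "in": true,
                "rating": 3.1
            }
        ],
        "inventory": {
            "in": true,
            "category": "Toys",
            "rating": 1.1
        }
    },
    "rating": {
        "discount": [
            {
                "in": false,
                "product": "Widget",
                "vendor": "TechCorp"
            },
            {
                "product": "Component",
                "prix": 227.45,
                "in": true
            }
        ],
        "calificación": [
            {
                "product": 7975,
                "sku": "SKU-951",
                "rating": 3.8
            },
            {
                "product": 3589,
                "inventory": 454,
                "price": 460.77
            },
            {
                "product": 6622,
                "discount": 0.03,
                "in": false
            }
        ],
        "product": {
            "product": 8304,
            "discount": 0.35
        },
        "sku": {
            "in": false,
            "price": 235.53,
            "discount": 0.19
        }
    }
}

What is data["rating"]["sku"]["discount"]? 0.19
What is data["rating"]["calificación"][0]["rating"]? 3.8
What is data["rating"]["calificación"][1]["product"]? 3589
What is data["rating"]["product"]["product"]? 8304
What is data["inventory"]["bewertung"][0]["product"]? "Case"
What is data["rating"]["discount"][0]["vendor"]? "TechCorp"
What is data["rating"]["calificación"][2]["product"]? 6622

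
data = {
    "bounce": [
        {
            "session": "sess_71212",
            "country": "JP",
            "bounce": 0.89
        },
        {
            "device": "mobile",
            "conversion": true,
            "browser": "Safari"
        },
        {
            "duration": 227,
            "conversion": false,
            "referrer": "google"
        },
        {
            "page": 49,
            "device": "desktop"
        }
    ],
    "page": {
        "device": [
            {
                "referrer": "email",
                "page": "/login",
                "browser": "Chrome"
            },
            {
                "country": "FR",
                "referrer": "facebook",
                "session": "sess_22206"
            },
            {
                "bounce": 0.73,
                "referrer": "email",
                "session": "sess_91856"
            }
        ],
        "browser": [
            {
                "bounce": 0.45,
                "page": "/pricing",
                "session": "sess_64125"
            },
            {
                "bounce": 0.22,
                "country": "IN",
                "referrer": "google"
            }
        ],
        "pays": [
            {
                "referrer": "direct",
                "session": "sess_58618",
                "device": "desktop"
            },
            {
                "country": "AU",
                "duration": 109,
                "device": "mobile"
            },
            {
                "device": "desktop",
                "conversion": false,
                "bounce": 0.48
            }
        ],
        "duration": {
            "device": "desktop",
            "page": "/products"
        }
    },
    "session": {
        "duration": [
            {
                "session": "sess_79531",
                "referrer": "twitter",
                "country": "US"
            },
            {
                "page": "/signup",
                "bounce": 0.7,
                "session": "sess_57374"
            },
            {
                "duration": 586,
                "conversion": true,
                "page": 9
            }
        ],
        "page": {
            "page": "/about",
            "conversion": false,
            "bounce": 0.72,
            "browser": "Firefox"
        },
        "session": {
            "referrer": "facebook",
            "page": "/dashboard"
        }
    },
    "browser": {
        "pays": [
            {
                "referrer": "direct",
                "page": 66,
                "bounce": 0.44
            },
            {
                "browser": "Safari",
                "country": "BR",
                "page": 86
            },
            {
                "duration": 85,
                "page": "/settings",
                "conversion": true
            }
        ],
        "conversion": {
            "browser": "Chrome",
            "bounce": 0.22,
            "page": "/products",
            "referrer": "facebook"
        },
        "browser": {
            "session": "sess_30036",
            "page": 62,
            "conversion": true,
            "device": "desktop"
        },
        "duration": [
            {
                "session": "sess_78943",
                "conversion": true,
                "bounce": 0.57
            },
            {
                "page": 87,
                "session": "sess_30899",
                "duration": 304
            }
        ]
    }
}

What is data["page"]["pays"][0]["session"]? "sess_58618"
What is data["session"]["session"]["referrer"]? "facebook"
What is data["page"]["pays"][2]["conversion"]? False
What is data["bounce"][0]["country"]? "JP"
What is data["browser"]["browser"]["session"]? "sess_30036"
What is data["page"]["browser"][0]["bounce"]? 0.45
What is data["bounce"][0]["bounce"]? 0.89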